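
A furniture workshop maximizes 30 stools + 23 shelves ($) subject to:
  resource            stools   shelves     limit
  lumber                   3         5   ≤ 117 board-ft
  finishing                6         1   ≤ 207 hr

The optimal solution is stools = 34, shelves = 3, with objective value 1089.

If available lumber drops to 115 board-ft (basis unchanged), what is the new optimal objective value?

1081

Check each constraint at x*: lumber 117/117 (tight); finishing 207/207 (tight).
From A_Bᵀ y = c: 3·y_lumber + 6·y_finishing = 30; 5·y_lumber + 1·y_finishing = 23.
Solving: y_lumber = 4, y_finishing = 3.
Δz = y_lumber·Δb = 4 × (-2) = -8, so new z* = 1089 − 8 = 1081.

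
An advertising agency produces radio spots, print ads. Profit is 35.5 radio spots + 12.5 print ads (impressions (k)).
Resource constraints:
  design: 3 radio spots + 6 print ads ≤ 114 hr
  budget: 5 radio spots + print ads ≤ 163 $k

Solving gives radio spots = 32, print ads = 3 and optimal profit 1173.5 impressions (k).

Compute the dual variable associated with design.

At the optimum: design uses 114 of 114 (binding); budget uses 163 of 163 (binding).
From A_Bᵀ y = c: 3·y_design + 5·y_budget = 35.5; 6·y_design + 1·y_budget = 12.5.
Solving: y_design = 1, y_budget = 6.5.
Shadow price of design = 1.

1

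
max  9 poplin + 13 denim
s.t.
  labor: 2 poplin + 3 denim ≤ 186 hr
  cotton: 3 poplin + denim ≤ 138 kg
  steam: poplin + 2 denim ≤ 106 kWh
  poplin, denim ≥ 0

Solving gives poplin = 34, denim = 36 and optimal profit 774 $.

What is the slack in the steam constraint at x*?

steam used = 1·34 + 2·36 = 106; slack = 106 − 106 = 0.

0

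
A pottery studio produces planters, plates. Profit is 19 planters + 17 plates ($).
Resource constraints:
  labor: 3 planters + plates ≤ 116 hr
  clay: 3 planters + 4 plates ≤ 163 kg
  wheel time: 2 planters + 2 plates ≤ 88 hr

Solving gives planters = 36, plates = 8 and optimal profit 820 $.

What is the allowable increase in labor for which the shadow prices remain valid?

16

Binding constraints: labor, wheel time. The basis is B = [[3,1],[2,2]] with det 4.
Per unit increase in labor, x* moves by d = (0.5, -0.5).
The basis stays optimal until plates reaches 0; allowable increase = 16 hr.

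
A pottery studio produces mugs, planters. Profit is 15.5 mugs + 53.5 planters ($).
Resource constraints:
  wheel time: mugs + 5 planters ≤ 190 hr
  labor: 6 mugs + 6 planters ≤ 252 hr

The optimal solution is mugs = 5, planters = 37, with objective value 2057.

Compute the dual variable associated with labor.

1

At the optimum: wheel time uses 190 of 190 (binding); labor uses 252 of 252 (binding).
From A_Bᵀ y = c: 1·y_wheel time + 6·y_labor = 15.5; 5·y_wheel time + 6·y_labor = 53.5.
This yields shadow prices y_wheel time = 9.5, y_labor = 1.
Shadow price of labor = 1.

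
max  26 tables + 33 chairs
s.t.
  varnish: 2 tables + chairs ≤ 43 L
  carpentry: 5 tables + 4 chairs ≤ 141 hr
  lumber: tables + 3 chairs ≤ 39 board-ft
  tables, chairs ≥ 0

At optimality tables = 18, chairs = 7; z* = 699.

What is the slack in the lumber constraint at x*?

lumber used = 1·18 + 3·7 = 39; slack = 39 − 39 = 0.

0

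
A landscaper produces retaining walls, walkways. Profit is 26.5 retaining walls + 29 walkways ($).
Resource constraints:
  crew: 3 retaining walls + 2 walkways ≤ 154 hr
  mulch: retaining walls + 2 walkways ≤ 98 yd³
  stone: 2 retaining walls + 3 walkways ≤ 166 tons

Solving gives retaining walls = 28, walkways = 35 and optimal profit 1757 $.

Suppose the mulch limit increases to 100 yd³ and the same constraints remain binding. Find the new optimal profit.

1774

Binding: crew and mulch. Non-binding: stone (5 unused).
Since stone is not tight, its dual is 0.
From A_Bᵀ y = c: 3·y_crew + 1·y_mulch = 26.5; 2·y_crew + 2·y_mulch = 29.
Solving: y_crew = 6, y_mulch = 8.5.
Δz = y_mulch·Δb = 8.5 × (2) = 17, so new z* = 1757 + 17 = 1774.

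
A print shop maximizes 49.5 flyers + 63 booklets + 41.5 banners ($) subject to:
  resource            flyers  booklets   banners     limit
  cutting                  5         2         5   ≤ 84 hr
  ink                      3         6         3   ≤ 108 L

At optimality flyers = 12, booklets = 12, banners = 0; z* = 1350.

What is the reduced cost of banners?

-8

Both cutting and ink are binding at x*.
The binding rows give the dual system: 5·y_cutting + 3·y_ink = 49.5 and 2·y_cutting + 6·y_ink = 63.
This yields shadow prices y_cutting = 4.5, y_ink = 9.
Reduced cost of banners: c₃ − yᵀa₃ = 41.5 − (4.5·5 + 9·3) = 41.5 − 49.5 = -8.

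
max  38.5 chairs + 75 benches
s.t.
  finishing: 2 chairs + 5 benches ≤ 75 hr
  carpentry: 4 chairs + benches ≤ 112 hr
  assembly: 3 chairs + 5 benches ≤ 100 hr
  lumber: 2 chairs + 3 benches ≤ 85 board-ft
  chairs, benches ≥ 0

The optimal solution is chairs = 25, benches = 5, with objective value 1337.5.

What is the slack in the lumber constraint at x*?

lumber used = 2·25 + 3·5 = 65; slack = 85 − 65 = 20.

20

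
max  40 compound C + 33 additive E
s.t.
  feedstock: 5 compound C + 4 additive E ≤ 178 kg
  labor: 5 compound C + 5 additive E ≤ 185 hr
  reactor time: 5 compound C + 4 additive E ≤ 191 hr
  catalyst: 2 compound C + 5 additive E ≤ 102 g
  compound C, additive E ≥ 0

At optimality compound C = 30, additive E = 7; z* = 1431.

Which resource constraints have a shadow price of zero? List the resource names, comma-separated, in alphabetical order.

feedstock: 178/178 (binding)
labor: 185/185 (binding)
reactor time: 178/191 (slack 13)
catalyst: 95/102 (slack 7)
By complementary slackness, a constraint with positive slack has shadow price 0 → catalyst, reactor time.

catalyst, reactor time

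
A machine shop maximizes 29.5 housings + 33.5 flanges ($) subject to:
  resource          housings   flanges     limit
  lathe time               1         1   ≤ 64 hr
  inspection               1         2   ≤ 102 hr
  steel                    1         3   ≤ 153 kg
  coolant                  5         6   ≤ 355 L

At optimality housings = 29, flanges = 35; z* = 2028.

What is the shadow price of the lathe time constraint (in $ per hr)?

9.5

At the optimum: lathe time uses 64 of 64 (binding); inspection uses 99 of 102 (slack = 3); steel uses 134 of 153 (slack = 19); coolant uses 355 of 355 (binding).
By complementary slackness, y = 0 for the non-binding constraints.
Dual feasibility on the basic columns requires 1·y_lathe time + 5·y_coolant = 29.5, 1·y_lathe time + 6·y_coolant = 33.5.
→ y_lathe time = 9.5 and y_coolant = 4.
Shadow price of lathe time = 9.5.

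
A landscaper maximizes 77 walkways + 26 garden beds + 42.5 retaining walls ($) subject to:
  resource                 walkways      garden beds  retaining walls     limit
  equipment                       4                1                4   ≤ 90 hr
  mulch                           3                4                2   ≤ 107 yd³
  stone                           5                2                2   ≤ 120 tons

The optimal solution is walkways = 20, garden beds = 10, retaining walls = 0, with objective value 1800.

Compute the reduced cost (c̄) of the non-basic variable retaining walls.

At the optimum: equipment uses 90 of 90 (binding); mulch uses 100 of 107 (slack = 7); stone uses 120 of 120 (binding).
Slack constraints have shadow price 0 (complementary slackness).
From A_Bᵀ y = c: 4·y_equipment + 5·y_stone = 77; 1·y_equipment + 2·y_stone = 26.
This yields shadow prices y_equipment = 8, y_stone = 9.
Reduced cost of retaining walls: c₃ − yᵀa₃ = 42.5 − (8·4 + 9·2) = 42.5 − 50 = -7.5.

-7.5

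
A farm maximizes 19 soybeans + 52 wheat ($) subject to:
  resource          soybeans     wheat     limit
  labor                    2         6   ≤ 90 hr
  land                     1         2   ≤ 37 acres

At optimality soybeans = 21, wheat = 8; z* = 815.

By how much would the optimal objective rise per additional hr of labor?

7

Check each constraint at x*: labor 90/90 (tight); land 37/37 (tight).
Dual feasibility on the basic columns requires 2·y_labor + 1·y_land = 19, 6·y_labor + 2·y_land = 52.
Solving: y_labor = 7, y_land = 5.
Shadow price of labor = 7.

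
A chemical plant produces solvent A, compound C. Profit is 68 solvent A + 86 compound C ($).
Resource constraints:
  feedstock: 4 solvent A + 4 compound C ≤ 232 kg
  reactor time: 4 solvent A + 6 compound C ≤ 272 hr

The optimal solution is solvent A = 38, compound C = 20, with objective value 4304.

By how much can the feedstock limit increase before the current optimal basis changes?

Binding constraints: feedstock, reactor time. The basis is B = [[4,4],[4,6]] with det 8.
Per unit increase in feedstock, x* moves by d = (0.75, -0.5).
The basis stays optimal until compound C reaches 0; allowable increase = 40 kg.

40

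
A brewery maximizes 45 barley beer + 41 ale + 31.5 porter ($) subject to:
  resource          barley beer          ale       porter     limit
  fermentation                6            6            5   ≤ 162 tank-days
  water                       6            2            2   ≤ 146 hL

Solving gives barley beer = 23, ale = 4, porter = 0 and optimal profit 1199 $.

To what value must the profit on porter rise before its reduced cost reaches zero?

Both fermentation and water are binding at x*.
The binding rows give the dual system: 6·y_fermentation + 6·y_water = 45 and 6·y_fermentation + 2·y_water = 41.
Solving: y_fermentation = 6.5, y_water = 1.
porter enters the basis when its profit ≥ yᵀa₃ = 6.5·5 + 1·2 = 34.5.

34.5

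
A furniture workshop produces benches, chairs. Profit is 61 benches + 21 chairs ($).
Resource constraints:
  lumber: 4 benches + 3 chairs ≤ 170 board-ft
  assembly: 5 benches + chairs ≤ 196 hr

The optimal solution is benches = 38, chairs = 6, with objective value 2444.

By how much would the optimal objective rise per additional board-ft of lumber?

4

At the optimum: lumber uses 170 of 170 (binding); assembly uses 196 of 196 (binding).
The binding rows give the dual system: 4·y_lumber + 5·y_assembly = 61 and 3·y_lumber + 1·y_assembly = 21.
Solving: y_lumber = 4, y_assembly = 9.
Shadow price of lumber = 4.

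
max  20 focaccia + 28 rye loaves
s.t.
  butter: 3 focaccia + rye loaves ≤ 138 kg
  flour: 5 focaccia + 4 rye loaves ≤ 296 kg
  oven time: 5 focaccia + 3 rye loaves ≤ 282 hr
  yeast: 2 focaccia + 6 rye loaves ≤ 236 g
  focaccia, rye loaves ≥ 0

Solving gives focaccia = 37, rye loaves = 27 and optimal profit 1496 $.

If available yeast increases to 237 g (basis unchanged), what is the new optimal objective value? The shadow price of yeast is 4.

1500

Δb = 1, so new z* = 1496 + (4)·(1) = 1496 + 4 = 1500.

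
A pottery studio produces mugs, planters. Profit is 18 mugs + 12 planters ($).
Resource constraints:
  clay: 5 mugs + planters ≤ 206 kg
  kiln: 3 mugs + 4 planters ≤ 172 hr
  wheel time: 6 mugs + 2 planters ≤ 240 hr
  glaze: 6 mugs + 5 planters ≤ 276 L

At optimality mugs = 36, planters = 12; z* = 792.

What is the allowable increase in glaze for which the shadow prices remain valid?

Binding constraints: wheel time, glaze. The basis is B = [[6,2],[6,5]] with det 18.
Per unit increase in glaze, x* moves by d = (-0.1111, 0.3333).
The basis stays optimal until kiln becomes binding; allowable increase = 16 L.

16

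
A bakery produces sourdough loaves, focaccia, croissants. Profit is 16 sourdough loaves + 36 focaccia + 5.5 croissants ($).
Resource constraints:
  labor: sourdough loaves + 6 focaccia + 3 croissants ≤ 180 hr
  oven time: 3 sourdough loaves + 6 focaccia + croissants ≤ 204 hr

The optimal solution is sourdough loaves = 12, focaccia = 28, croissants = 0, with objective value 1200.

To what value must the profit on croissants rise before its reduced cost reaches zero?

At the optimum: labor uses 180 of 180 (binding); oven time uses 204 of 204 (binding).
Dual feasibility on the basic columns requires 1·y_labor + 3·y_oven time = 16, 6·y_labor + 6·y_oven time = 36.
This yields shadow prices y_labor = 1, y_oven time = 5.
croissants enters the basis when its profit ≥ yᵀa₃ = 1·3 + 5·1 = 8.

8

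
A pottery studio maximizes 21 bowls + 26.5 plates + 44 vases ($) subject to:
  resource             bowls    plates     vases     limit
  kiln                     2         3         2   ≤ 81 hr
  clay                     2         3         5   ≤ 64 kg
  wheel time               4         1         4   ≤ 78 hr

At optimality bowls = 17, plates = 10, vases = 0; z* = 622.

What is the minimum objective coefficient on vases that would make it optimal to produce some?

Binding: clay and wheel time. Non-binding: kiln (17 unused).
Slack constraints have shadow price 0 (complementary slackness).
Dual feasibility on the basic columns requires 2·y_clay + 4·y_wheel time = 21, 3·y_clay + 1·y_wheel time = 26.5.
→ y_clay = 8.5 and y_wheel time = 1.
vases enters the basis when its profit ≥ yᵀa₃ = 8.5·5 + 1·4 = 46.5.

46.5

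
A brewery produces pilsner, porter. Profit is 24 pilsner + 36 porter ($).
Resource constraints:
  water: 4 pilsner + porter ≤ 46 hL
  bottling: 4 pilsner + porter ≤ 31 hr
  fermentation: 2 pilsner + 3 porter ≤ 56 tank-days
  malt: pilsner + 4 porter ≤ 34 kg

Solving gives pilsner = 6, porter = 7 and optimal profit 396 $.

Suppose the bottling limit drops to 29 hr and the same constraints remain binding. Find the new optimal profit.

388

Binding: bottling and malt. Non-binding: water (15 unused), fermentation (23 unused).
Slack constraints have shadow price 0 (complementary slackness).
The binding rows give the dual system: 4·y_bottling + 1·y_malt = 24 and 1·y_bottling + 4·y_malt = 36.
→ y_bottling = 4 and y_malt = 8.
Δz = y_bottling·Δb = 4 × (-2) = -8, so new z* = 396 − 8 = 388.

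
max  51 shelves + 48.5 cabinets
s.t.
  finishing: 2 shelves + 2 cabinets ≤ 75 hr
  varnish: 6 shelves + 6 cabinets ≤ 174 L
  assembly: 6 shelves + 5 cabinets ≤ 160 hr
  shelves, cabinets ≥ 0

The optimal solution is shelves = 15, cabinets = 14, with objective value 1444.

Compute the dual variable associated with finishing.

Check each constraint at x*: finishing 58/75 (slack 17); varnish 174/174 (tight); assembly 160/160 (tight).
By complementary slackness, y = 0 for the non-binding constraint.
The binding rows give the dual system: 6·y_varnish + 6·y_assembly = 51 and 6·y_varnish + 5·y_assembly = 48.5.
This yields shadow prices y_varnish = 6, y_assembly = 2.5.
Shadow price of finishing = 0.

0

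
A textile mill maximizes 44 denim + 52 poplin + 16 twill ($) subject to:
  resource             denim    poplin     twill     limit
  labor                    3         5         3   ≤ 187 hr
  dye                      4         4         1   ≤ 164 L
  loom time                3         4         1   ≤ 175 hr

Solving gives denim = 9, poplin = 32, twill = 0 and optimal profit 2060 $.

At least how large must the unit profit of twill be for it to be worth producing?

20

At the optimum: labor uses 187 of 187 (binding); dye uses 164 of 164 (binding); loom time uses 155 of 175 (slack = 20).
Slack constraints have shadow price 0 (complementary slackness).
From A_Bᵀ y = c: 3·y_labor + 4·y_dye = 44; 5·y_labor + 4·y_dye = 52.
Solving: y_labor = 4, y_dye = 8.
twill enters the basis when its profit ≥ yᵀa₃ = 4·3 + 8·1 = 20.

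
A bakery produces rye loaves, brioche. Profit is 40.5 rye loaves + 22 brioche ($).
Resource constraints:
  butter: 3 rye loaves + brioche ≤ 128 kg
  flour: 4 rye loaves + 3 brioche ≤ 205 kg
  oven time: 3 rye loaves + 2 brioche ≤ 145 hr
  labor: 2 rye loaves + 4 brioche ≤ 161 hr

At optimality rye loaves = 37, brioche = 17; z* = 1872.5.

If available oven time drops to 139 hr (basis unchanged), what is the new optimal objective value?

1821.5

Binding: butter and oven time. Non-binding: flour (6 unused), labor (19 unused).
Slack constraints have shadow price 0 (complementary slackness).
From A_Bᵀ y = c: 3·y_butter + 3·y_oven time = 40.5; 1·y_butter + 2·y_oven time = 22.
Solving: y_butter = 5, y_oven time = 8.5.
Δz = y_oven time·Δb = 8.5 × (-6) = -51, so new z* = 1872.5 − 51 = 1821.5.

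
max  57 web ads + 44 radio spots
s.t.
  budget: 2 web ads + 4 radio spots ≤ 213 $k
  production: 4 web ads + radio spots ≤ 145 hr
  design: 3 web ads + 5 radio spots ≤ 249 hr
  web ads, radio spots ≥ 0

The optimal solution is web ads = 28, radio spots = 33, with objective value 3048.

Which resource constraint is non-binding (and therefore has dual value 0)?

budget: 188/213 (slack 25)
production: 145/145 (binding)
design: 249/249 (binding)
By complementary slackness, a constraint with positive slack has shadow price 0 → budget.

budget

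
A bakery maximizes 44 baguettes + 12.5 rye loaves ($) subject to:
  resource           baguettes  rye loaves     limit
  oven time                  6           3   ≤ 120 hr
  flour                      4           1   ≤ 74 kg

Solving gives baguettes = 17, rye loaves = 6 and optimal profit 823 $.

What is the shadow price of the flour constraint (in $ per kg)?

9.5

At the optimum: oven time uses 120 of 120 (binding); flour uses 74 of 74 (binding).
The binding rows give the dual system: 6·y_oven time + 4·y_flour = 44 and 3·y_oven time + 1·y_flour = 12.5.
This yields shadow prices y_oven time = 1, y_flour = 9.5.
Shadow price of flour = 9.5.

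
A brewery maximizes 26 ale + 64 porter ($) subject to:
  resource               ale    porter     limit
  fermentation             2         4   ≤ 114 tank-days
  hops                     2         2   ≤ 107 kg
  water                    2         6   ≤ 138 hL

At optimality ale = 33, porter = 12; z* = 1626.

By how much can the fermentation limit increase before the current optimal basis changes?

8.5

Binding constraints: fermentation, water. The basis is B = [[2,4],[2,6]] with det 4.
Per unit increase in fermentation, x* moves by d = (1.5, -0.5).
The basis stays optimal until hops becomes binding; allowable increase = 8.5 tank-days.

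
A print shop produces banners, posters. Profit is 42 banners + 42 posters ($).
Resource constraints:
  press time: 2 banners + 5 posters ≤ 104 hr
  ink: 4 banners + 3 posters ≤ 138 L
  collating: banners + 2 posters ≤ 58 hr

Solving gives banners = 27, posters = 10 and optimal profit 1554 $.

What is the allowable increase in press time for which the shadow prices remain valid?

30.8

Binding constraints: press time, ink. The basis is B = [[2,5],[4,3]] with det -14.
Per unit increase in press time, x* moves by d = (-0.2143, 0.2857).
The basis stays optimal until collating becomes binding; allowable increase = 30.8 hr.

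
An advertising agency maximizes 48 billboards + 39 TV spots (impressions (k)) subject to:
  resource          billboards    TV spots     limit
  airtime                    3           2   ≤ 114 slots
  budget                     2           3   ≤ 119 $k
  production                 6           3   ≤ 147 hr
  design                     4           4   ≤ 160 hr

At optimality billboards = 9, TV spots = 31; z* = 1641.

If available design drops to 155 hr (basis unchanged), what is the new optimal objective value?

At the optimum: airtime uses 89 of 114 (slack = 25); budget uses 111 of 119 (slack = 8); production uses 147 of 147 (binding); design uses 160 of 160 (binding).
By complementary slackness, y = 0 for the non-binding constraints.
From A_Bᵀ y = c: 6·y_production + 4·y_design = 48; 3·y_production + 4·y_design = 39.
Solving: y_production = 3, y_design = 7.5.
Δz = y_design·Δb = 7.5 × (-5) = -37.5, so new z* = 1641 − 37.5 = 1603.5.

1603.5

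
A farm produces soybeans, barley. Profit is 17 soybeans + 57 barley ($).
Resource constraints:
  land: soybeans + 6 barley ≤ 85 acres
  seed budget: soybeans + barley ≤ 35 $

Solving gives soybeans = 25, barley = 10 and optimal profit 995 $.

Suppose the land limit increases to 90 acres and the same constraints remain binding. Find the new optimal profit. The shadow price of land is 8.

1035

Δb = 5, so new z* = 995 + (8)·(5) = 995 + 40 = 1035.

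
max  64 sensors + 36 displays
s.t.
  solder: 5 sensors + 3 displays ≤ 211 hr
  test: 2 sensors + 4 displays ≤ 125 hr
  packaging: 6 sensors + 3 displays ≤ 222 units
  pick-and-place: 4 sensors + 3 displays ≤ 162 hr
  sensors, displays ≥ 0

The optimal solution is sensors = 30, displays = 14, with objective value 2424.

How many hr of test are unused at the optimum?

9

test used = 2·30 + 4·14 = 116; slack = 125 − 116 = 9.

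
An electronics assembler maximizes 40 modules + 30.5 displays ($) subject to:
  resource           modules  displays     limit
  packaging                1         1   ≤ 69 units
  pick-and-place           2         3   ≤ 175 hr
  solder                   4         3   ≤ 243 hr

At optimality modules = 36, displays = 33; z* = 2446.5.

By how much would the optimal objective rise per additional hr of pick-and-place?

Check each constraint at x*: packaging 69/69 (tight); pick-and-place 171/175 (slack 4); solder 243/243 (tight).
Slack constraints have shadow price 0 (complementary slackness).
The binding rows give the dual system: 1·y_packaging + 4·y_solder = 40 and 1·y_packaging + 3·y_solder = 30.5.
→ y_packaging = 2 and y_solder = 9.5.
Shadow price of pick-and-place = 0.

0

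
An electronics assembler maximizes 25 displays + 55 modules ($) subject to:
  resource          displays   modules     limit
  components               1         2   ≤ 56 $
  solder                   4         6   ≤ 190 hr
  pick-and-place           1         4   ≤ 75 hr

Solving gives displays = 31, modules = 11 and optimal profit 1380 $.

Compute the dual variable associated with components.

0

Binding: solder and pick-and-place. Non-binding: components (3 unused).
Slack constraints have shadow price 0 (complementary slackness).
Dual feasibility on the basic columns requires 4·y_solder + 1·y_pick-and-place = 25, 6·y_solder + 4·y_pick-and-place = 55.
Solving: y_solder = 4.5, y_pick-and-place = 7.
Shadow price of components = 0.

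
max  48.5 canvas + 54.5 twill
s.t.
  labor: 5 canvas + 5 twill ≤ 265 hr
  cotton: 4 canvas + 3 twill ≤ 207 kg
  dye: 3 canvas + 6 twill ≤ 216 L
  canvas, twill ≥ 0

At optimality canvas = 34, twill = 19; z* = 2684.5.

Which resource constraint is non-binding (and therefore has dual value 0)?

cotton

labor: 265/265 (binding)
cotton: 193/207 (slack 14)
dye: 216/216 (binding)
By complementary slackness, a constraint with positive slack has shadow price 0 → cotton.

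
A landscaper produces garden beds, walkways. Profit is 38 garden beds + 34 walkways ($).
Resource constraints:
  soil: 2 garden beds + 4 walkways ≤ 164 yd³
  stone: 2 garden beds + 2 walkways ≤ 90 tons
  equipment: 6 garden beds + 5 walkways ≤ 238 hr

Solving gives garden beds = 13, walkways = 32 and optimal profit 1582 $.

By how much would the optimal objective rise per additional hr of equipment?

4

Check each constraint at x*: soil 154/164 (slack 10); stone 90/90 (tight); equipment 238/238 (tight).
Slack constraints have shadow price 0 (complementary slackness).
The binding rows give the dual system: 2·y_stone + 6·y_equipment = 38 and 2·y_stone + 5·y_equipment = 34.
Solving: y_stone = 7, y_equipment = 4.
Shadow price of equipment = 4.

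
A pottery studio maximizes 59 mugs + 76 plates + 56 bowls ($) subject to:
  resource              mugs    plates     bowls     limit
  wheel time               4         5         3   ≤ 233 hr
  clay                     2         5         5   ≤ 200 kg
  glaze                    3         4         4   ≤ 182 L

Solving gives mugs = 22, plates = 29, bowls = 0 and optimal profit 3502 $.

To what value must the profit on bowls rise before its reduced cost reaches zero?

60

At the optimum: wheel time uses 233 of 233 (binding); clay uses 189 of 200 (slack = 11); glaze uses 182 of 182 (binding).
Since clay is not tight, its dual is 0.
From A_Bᵀ y = c: 4·y_wheel time + 3·y_glaze = 59; 5·y_wheel time + 4·y_glaze = 76.
→ y_wheel time = 8 and y_glaze = 9.
bowls enters the basis when its profit ≥ yᵀa₃ = 8·3 + 9·4 = 60.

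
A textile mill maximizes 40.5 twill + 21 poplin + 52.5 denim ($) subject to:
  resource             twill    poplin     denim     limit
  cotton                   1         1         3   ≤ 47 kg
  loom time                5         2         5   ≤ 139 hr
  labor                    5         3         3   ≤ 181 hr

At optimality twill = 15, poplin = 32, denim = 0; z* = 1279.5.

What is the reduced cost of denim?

Check each constraint at x*: cotton 47/47 (tight); loom time 139/139 (tight); labor 171/181 (slack 10).
Slack constraints have shadow price 0 (complementary slackness).
The binding rows give the dual system: 1·y_cotton + 5·y_loom time = 40.5 and 1·y_cotton + 2·y_loom time = 21.
→ y_cotton = 8 and y_loom time = 6.5.
Reduced cost of denim: c₃ − yᵀa₃ = 52.5 − (8·3 + 6.5·5) = 52.5 − 56.5 = -4.

-4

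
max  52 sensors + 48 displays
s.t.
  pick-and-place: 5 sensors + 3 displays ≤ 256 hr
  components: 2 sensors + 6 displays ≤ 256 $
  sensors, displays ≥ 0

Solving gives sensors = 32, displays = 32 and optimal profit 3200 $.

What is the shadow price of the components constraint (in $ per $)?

3.5

Both pick-and-place and components are binding at x*.
The binding rows give the dual system: 5·y_pick-and-place + 2·y_components = 52 and 3·y_pick-and-place + 6·y_components = 48.
Solving: y_pick-and-place = 9, y_components = 3.5.
Shadow price of components = 3.5.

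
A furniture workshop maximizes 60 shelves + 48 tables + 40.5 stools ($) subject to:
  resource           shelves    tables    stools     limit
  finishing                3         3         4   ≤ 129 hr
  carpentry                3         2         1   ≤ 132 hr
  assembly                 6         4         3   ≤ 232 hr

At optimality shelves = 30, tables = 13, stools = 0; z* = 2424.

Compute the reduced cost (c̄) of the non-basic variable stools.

-9.5

Binding: finishing and assembly. Non-binding: carpentry (16 unused).
By complementary slackness, y = 0 for the non-binding constraint.
From A_Bᵀ y = c: 3·y_finishing + 6·y_assembly = 60; 3·y_finishing + 4·y_assembly = 48.
Solving: y_finishing = 8, y_assembly = 6.
Reduced cost of stools: c₃ − yᵀa₃ = 40.5 − (8·4 + 6·3) = 40.5 − 50 = -9.5.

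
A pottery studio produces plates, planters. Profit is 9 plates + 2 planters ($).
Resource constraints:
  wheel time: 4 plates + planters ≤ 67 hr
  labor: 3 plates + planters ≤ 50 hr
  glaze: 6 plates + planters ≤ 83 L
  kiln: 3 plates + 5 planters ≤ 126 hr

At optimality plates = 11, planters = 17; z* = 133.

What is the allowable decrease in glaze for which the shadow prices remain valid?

Binding constraints: labor, glaze. The basis is B = [[3,1],[6,1]] with det -3.
Per unit decrease in glaze, x* moves by d = (-0.3333, 1).
The basis stays optimal until kiln becomes binding; allowable decrease = 2 L.

2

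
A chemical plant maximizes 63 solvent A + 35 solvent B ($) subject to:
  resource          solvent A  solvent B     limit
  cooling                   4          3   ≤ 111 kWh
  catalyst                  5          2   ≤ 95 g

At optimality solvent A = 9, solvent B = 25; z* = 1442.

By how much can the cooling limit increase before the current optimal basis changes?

Binding constraints: cooling, catalyst. The basis is B = [[4,3],[5,2]] with det -7.
Per unit increase in cooling, x* moves by d = (-0.2857, 0.7143).
The basis stays optimal until solvent A reaches 0; allowable increase = 31.5 kWh.

31.5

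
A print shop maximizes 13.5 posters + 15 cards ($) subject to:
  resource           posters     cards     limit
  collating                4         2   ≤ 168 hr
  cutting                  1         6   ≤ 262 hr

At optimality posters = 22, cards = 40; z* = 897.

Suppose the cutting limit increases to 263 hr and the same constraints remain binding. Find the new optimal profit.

Both collating and cutting are binding at x*.
From A_Bᵀ y = c: 4·y_collating + 1·y_cutting = 13.5; 2·y_collating + 6·y_cutting = 15.
→ y_collating = 3 and y_cutting = 1.5.
Δz = y_cutting·Δb = 1.5 × (1) = 1.5, so new z* = 897 + 1.5 = 898.5.

898.5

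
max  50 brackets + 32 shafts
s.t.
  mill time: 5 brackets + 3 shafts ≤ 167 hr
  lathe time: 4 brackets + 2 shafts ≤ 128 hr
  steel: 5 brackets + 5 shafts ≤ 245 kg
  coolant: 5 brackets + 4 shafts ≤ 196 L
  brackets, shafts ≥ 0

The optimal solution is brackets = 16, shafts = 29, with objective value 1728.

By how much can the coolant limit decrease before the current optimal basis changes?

Binding constraints: mill time, coolant. The basis is B = [[5,3],[5,4]] with det 5.
Per unit decrease in coolant, x* moves by d = (0.6, -1).
The basis stays optimal until lathe time becomes binding; allowable decrease = 15 L.

15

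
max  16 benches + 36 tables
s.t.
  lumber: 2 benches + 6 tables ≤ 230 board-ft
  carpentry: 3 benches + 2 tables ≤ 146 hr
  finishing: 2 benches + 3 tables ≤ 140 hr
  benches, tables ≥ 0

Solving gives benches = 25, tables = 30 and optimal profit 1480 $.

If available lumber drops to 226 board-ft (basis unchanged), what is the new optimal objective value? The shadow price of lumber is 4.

Δb = -4, so new z* = 1480 + (4)·(-4) = 1480 − 16 = 1464.

1464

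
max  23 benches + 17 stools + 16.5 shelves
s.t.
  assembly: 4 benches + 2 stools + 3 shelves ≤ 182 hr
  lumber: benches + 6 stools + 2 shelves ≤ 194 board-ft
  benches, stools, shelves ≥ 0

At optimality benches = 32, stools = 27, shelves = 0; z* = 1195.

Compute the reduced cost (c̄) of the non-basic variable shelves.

Both assembly and lumber are binding at x*.
Dual feasibility on the basic columns requires 4·y_assembly + 1·y_lumber = 23, 2·y_assembly + 6·y_lumber = 17.
This yields shadow prices y_assembly = 5.5, y_lumber = 1.
Reduced cost of shelves: c₃ − yᵀa₃ = 16.5 − (5.5·3 + 1·2) = 16.5 − 18.5 = -2.

-2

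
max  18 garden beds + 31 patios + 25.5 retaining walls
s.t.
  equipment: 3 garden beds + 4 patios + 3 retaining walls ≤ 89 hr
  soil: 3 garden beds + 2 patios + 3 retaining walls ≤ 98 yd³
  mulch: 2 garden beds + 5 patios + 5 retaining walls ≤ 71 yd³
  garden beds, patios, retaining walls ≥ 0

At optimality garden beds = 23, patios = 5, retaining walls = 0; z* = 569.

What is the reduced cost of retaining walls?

Binding: equipment and mulch. Non-binding: soil (19 unused).
Slack constraints have shadow price 0 (complementary slackness).
Dual feasibility on the basic columns requires 3·y_equipment + 2·y_mulch = 18, 4·y_equipment + 5·y_mulch = 31.
This yields shadow prices y_equipment = 4, y_mulch = 3.
Reduced cost of retaining walls: c₃ − yᵀa₃ = 25.5 − (4·3 + 3·5) = 25.5 − 27 = -1.5.

-1.5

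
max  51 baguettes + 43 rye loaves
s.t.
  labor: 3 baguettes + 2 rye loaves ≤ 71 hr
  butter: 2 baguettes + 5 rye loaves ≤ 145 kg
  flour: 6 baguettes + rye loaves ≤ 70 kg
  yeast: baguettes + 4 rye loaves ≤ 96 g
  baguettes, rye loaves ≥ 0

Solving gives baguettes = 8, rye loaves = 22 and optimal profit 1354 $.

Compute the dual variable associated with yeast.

9

Check each constraint at x*: labor 68/71 (slack 3); butter 126/145 (slack 19); flour 70/70 (tight); yeast 96/96 (tight).
By complementary slackness, y = 0 for the non-binding constraints.
From A_Bᵀ y = c: 6·y_flour + 1·y_yeast = 51; 1·y_flour + 4·y_yeast = 43.
Solving: y_flour = 7, y_yeast = 9.
Shadow price of yeast = 9.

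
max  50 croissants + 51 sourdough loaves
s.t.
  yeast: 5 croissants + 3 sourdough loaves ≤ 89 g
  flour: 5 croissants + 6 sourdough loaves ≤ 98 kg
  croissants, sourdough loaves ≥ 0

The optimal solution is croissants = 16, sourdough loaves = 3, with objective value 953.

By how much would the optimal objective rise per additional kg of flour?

Check each constraint at x*: yeast 89/89 (tight); flour 98/98 (tight).
Dual feasibility on the basic columns requires 5·y_yeast + 5·y_flour = 50, 3·y_yeast + 6·y_flour = 51.
Solving: y_yeast = 3, y_flour = 7.
Shadow price of flour = 7.

7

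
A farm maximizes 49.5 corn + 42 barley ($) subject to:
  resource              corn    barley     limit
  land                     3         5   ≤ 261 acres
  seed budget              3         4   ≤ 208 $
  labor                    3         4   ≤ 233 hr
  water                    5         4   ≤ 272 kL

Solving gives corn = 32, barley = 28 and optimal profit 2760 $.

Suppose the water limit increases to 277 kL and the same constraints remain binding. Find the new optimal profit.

Check each constraint at x*: land 236/261 (slack 25); seed budget 208/208 (tight); labor 208/233 (slack 25); water 272/272 (tight).
Since land, labor are not tight, their duals are 0.
Dual feasibility on the basic columns requires 3·y_seed budget + 5·y_water = 49.5, 4·y_seed budget + 4·y_water = 42.
Solving: y_seed budget = 1.5, y_water = 9.
Δz = y_water·Δb = 9 × (5) = 45, so new z* = 2760 + 45 = 2805.

2805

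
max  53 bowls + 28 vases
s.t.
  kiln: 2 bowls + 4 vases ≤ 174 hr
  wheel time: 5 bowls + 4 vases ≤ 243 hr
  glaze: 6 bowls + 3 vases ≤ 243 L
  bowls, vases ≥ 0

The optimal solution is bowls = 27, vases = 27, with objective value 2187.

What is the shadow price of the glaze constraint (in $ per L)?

8

Binding: wheel time and glaze. Non-binding: kiln (12 unused).
Since kiln is not tight, its dual is 0.
The binding rows give the dual system: 5·y_wheel time + 6·y_glaze = 53 and 4·y_wheel time + 3·y_glaze = 28.
→ y_wheel time = 1 and y_glaze = 8.
Shadow price of glaze = 8.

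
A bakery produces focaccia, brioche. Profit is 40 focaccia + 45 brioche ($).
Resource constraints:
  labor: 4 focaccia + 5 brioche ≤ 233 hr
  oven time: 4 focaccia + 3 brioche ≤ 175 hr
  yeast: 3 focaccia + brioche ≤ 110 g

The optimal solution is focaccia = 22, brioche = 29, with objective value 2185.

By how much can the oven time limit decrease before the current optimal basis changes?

35.2

Binding constraints: labor, oven time. The basis is B = [[4,5],[4,3]] with det -8.
Per unit decrease in oven time, x* moves by d = (-0.625, 0.5).
The basis stays optimal until focaccia reaches 0; allowable decrease = 35.2 hr.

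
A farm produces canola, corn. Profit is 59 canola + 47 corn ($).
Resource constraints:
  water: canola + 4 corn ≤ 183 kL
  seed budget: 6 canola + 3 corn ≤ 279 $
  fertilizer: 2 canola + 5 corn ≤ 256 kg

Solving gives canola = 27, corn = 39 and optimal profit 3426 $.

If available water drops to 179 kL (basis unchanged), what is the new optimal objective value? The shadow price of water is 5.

Δb = -4, so new z* = 3426 + (5)·(-4) = 3426 − 20 = 3406.

3406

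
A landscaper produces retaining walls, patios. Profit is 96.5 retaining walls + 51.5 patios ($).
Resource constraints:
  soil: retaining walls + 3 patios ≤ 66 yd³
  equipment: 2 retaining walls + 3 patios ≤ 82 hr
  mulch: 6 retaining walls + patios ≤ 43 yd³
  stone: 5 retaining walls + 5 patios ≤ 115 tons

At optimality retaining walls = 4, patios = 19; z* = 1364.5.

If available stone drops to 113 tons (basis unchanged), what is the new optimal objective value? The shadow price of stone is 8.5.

1347.5

Δb = -2, so new z* = 1364.5 + (8.5)·(-2) = 1364.5 − 17 = 1347.5.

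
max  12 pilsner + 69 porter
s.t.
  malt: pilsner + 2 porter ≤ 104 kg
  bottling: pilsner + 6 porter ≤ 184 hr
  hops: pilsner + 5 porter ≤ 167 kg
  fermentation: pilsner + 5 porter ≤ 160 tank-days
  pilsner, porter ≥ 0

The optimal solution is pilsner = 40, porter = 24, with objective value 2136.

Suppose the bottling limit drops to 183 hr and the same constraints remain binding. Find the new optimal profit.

2127

Binding: bottling and fermentation. Non-binding: malt (16 unused), hops (7 unused).
Since malt, hops are not tight, their duals are 0.
The binding rows give the dual system: 1·y_bottling + 1·y_fermentation = 12 and 6·y_bottling + 5·y_fermentation = 69.
Solving: y_bottling = 9, y_fermentation = 3.
Δz = y_bottling·Δb = 9 × (-1) = -9, so new z* = 2136 − 9 = 2127.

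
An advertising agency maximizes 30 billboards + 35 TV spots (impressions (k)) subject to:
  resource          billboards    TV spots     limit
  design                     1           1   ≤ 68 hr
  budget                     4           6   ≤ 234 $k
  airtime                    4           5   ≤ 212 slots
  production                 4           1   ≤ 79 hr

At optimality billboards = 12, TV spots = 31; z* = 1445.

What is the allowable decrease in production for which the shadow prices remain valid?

Binding constraints: budget, production. The basis is B = [[4,6],[4,1]] with det -20.
Per unit decrease in production, x* moves by d = (-0.3, 0.2).
The basis stays optimal until billboards reaches 0; allowable decrease = 40 hr.

40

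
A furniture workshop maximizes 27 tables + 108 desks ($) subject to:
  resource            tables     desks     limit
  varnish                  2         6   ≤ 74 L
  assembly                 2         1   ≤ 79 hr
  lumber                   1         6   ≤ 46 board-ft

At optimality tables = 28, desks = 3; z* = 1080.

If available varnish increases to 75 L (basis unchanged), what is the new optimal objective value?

1089

At the optimum: varnish uses 74 of 74 (binding); assembly uses 59 of 79 (slack = 20); lumber uses 46 of 46 (binding).
Slack constraints have shadow price 0 (complementary slackness).
Dual feasibility on the basic columns requires 2·y_varnish + 1·y_lumber = 27, 6·y_varnish + 6·y_lumber = 108.
Solving: y_varnish = 9, y_lumber = 9.
Δz = y_varnish·Δb = 9 × (1) = 9, so new z* = 1080 + 9 = 1089.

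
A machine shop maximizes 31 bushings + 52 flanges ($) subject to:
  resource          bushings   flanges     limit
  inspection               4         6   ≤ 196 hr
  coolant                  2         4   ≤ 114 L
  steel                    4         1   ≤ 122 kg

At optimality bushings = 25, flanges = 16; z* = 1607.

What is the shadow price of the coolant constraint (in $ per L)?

Check each constraint at x*: inspection 196/196 (tight); coolant 114/114 (tight); steel 116/122 (slack 6).
Slack constraints have shadow price 0 (complementary slackness).
Dual feasibility on the basic columns requires 4·y_inspection + 2·y_coolant = 31, 6·y_inspection + 4·y_coolant = 52.
Solving: y_inspection = 5, y_coolant = 5.5.
Shadow price of coolant = 5.5.

5.5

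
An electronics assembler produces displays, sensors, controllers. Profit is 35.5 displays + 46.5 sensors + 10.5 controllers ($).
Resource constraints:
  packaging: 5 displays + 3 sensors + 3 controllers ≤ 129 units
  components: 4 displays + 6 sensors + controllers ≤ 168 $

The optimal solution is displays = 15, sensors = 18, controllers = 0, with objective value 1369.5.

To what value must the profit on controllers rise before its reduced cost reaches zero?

Check each constraint at x*: packaging 129/129 (tight); components 168/168 (tight).
Dual feasibility on the basic columns requires 5·y_packaging + 4·y_components = 35.5, 3·y_packaging + 6·y_components = 46.5.
→ y_packaging = 1.5 and y_components = 7.
controllers enters the basis when its profit ≥ yᵀa₃ = 1.5·3 + 7·1 = 11.5.

11.5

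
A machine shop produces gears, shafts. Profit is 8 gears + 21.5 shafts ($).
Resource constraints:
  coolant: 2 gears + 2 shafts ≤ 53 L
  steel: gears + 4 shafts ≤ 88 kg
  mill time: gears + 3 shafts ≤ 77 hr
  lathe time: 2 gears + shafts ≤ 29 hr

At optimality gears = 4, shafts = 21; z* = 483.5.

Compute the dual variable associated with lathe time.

Check each constraint at x*: coolant 50/53 (slack 3); steel 88/88 (tight); mill time 67/77 (slack 10); lathe time 29/29 (tight).
By complementary slackness, y = 0 for the non-binding constraints.
Dual feasibility on the basic columns requires 1·y_steel + 2·y_lathe time = 8, 4·y_steel + 1·y_lathe time = 21.5.
This yields shadow prices y_steel = 5, y_lathe time = 1.5.
Shadow price of lathe time = 1.5.

1.5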